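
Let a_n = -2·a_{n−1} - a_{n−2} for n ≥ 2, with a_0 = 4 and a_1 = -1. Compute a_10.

With companion matrix B = [[-2, -1], [1, 0]], [a_n, a_{n−1}]ᵀ = B·[a_{n−1}, a_{n−2}]ᵀ, so [a_10, a_9]ᵀ = B⁹·[a_1, a_0]ᵀ.
B⁹ = [[-10, -9], [9, 8]], giving [a_10, a_9]ᵀ = [[-26], [23]].

-26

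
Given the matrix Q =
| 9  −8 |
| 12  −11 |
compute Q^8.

tr Q = −2 and det Q = −3, so the characteristic polynomial is λ² − (−2)λ + (−3) with roots 1 and −3.
Eigenvectors give P = [[1, −2], [1, −3]] with P⁻¹ = [[3, −2], [1, −1]], and Q = P·diag(1, −3)·P⁻¹.
Then Q^8 = P·diag(1, 6561)·P⁻¹ = [[1, −13122], [1, −19683]] · [[3, −2], [1, −1]] = [[−13119, 13120], [−19680, 19681]].

[[−13119, 13120], [−19680, 19681]]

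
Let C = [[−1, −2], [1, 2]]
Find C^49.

C² = C (a projection; rank 1, trace 1), so C^49 = C.

[[−1, −2], [1, 2]]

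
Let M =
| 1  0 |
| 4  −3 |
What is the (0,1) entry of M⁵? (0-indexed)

tr M = −2 and det M = −3, so the characteristic polynomial is λ² − (−2)λ + (−3) with roots 1 and −3.
Eigenvectors give P = [[−1, 0], [−1, 1]] with P⁻¹ = [[−1, 0], [−1, 1]], and M = P·diag(1, −3)·P⁻¹.
Then M⁵ = P·diag(1, −243)·P⁻¹ = [[−1, 0], [−1, −243]] · [[−1, 0], [−1, 1]] = [[1, 0], [244, −243]].

0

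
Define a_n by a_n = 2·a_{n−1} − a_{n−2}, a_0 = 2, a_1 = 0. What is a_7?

With companion matrix B = [[2, −1], [1, 0]], [a_n, a_{n−1}]ᵀ = B·[a_{n−1}, a_{n−2}]ᵀ, so [a_7, a_6]ᵀ = B⁶·[a_1, a_0]ᵀ.
B⁶ = [[7, −6], [6, −5]], giving [a_7, a_6]ᵀ = [[−12], [−10]].

−12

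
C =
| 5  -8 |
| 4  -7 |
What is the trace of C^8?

6562

tr C = -2 and det C = -3, so the characteristic polynomial is λ² − (-2)λ + (-3) with roots -3 and 1.
Eigenvectors give P = [[1, 2], [1, 1]] with P⁻¹ = [[-1, 2], [1, -1]], and C = P·diag(-3, 1)·P⁻¹.
Then C^8 = P·diag(6561, 1)·P⁻¹ = [[6561, 2], [6561, 1]] · [[-1, 2], [1, -1]] = [[-6559, 13120], [-6560, 13121]].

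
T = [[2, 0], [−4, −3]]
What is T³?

[[8, 0], [−28, −27]]

T² = [[4, 0], [4, 9]]
T³ = [[8, 0], [−28, −27]]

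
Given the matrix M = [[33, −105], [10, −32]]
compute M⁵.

[[1893, −5775], [550, −1682]]

tr M = 1 and det M = −6, so the characteristic polynomial is λ² − (1)λ + (−6) with roots 3 and −2.
Eigenvectors give P = [[7, 3], [2, 1]] with P⁻¹ = [[1, −3], [−2, 7]], and M = P·diag(3, −2)·P⁻¹.
Then M⁵ = P·diag(243, −32)·P⁻¹ = [[1701, −96], [486, −32]] · [[1, −3], [−2, 7]] = [[1893, −5775], [550, −1682]].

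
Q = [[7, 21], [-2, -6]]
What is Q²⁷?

Q² = Q (a projection; rank 1, trace 1), so Q²⁷ = Q.

[[7, 21], [-2, -6]]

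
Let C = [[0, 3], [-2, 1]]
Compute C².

[[-6, 3], [-2, -5]]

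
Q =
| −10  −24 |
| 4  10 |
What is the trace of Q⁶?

tr Q = 0 and det Q = −4, so the characteristic polynomial is λ² − (0)λ + (−4) with roots −2 and 2.
Eigenvectors give P = [[−3, −2], [1, 1]] with P⁻¹ = [[−1, −2], [1, 3]], and Q = P·diag(−2, 2)·P⁻¹.
Then Q⁶ = P·diag(64, 64)·P⁻¹ = [[−192, −128], [64, 64]] · [[−1, −2], [1, 3]] = [[64, 0], [0, 64]].

128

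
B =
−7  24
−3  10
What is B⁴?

[[−119, 360], [−45, 136]]

tr B = 3 and det B = 2, so the characteristic polynomial is λ² − (3)λ + (2) with roots 1 and 2.
Eigenvectors give P = [[3, −8], [1, −3]] with P⁻¹ = [[3, −8], [1, −3]], and B = P·diag(1, 2)·P⁻¹.
Then B⁴ = P·diag(1, 16)·P⁻¹ = [[3, −128], [1, −48]] · [[3, −8], [1, −3]] = [[−119, 360], [−45, 136]].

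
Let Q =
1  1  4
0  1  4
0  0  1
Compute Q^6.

Q = I + N where N = [[0, 1, 4], [0, 0, 4], [0, 0, 0]] is strictly upper-triangular, so N^3 = 0.
(I + N)^6 = I + 6·N + 15·N^2 = [[1, 6, 84], [0, 1, 24], [0, 0, 1]].

[[1, 6, 84], [0, 1, 24], [0, 0, 1]]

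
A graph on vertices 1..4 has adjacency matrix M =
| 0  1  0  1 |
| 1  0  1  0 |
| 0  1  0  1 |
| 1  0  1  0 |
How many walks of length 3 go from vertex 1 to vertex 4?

4

The number of length-3 walks from vertex 1 to vertex 4 is entry (1,4) of M³, where M is the adjacency matrix.
M² = [[2, 0, 2, 0], [0, 2, 0, 2], [2, 0, 2, 0], [0, 2, 0, 2]]
M³ = [[0, 4, 0, 4], [4, 0, 4, 0], [0, 4, 0, 4], [4, 0, 4, 0]]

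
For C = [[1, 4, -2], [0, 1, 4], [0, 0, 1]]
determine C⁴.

[[1, 16, 88], [0, 1, 16], [0, 0, 1]]

C = I + N where N = [[0, 4, -2], [0, 0, 4], [0, 0, 0]] is strictly upper-triangular, so N³ = 0.
(I + N)⁴ = I + 4·N + 6·N² = [[1, 16, 88], [0, 1, 16], [0, 0, 1]].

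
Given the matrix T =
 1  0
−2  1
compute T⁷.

T = I + N where N = [[0, 0], [−2, 0]] is strictly lower-triangular, so N² = 0.
(I + N)⁷ = I + 7·N = [[1, 0], [−14, 1]].

[[1, 0], [−14, 1]]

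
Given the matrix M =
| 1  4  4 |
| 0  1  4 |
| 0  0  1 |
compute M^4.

[[1, 16, 112], [0, 1, 16], [0, 0, 1]]

M = I + N where N = [[0, 4, 4], [0, 0, 4], [0, 0, 0]] is strictly upper-triangular, so N^3 = 0.
(I + N)^4 = I + 4·N + 6·N^2 = [[1, 16, 112], [0, 1, 16], [0, 0, 1]].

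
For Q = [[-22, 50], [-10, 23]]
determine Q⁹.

[[-81292, 201950], [-40390, 100463]]

tr Q = 1 and det Q = -6, so the characteristic polynomial is λ² − (1)λ + (-6) with roots -2 and 3.
Eigenvectors give P = [[5, 2], [2, 1]] with P⁻¹ = [[1, -2], [-2, 5]], and Q = P·diag(-2, 3)·P⁻¹.
Then Q⁹ = P·diag(-512, 19683)·P⁻¹ = [[-2560, 39366], [-1024, 19683]] · [[1, -2], [-2, 5]] = [[-81292, 201950], [-40390, 100463]].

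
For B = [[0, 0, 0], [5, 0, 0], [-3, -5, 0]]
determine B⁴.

B is strictly triangular, hence nilpotent: B³ = 0, so B⁴ = 0.

[[0, 0, 0], [0, 0, 0], [0, 0, 0]]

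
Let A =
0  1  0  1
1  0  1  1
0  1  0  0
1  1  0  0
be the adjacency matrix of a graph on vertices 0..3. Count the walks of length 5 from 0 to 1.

17

The number of length-5 walks from vertex 0 to vertex 1 is entry (0,1) of A^5, where A is the adjacency matrix.
A^2 = [[2, 1, 1, 1], [1, 3, 0, 1], [1, 0, 1, 1], [1, 1, 1, 2]]
A^3 = [[2, 4, 1, 3], [4, 2, 3, 4], [1, 3, 0, 1], [3, 4, 1, 2]]
A^4 = [[7, 6, 4, 6], [6, 11, 2, 6], [4, 2, 3, 4], [6, 6, 4, 7]]
A^5 = [[12, 17, 6, 13], [17, 14, 11, 17], [6, 11, 2, 6], [13, 17, 6, 12]]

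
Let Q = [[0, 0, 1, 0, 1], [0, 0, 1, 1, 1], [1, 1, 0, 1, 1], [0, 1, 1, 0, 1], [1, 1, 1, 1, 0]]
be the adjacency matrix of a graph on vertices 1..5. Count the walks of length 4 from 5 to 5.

The number of length-4 walks from vertex 5 to vertex 5 is entry (5,5) of Q⁴, where Q is the adjacency matrix.
Q² = [[2, 2, 1, 2, 1], [2, 3, 2, 2, 2], [1, 2, 4, 2, 3], [2, 2, 2, 3, 2], [1, 2, 3, 2, 4]]
Q³ = [[2, 4, 7, 4, 7], [4, 6, 9, 7, 9], [7, 9, 8, 9, 9], [4, 7, 9, 6, 9], [7, 9, 9, 9, 8]]
Q⁴ = [[14, 18, 17, 18, 17], [18, 25, 26, 24, 26], [17, 26, 34, 26, 33], [18, 24, 26, 25, 26], [17, 26, 33, 26, 34]]

34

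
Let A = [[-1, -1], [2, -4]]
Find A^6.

[[-601, 665], [-1330, 1394]]

tr A = -5 and det A = 6, so the characteristic polynomial is λ² − (-5)λ + (6) with roots -3 and -2.
Eigenvectors give P = [[-1, -1], [-2, -1]] with P⁻¹ = [[1, -1], [-2, 1]], and A = P·diag(-3, -2)·P⁻¹.
Then A^6 = P·diag(729, 64)·P⁻¹ = [[-729, -64], [-1458, -64]] · [[1, -1], [-2, 1]] = [[-601, 665], [-1330, 1394]].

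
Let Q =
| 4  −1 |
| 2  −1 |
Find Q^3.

[[50, −11], [22, −5]]

Q^2 = [[14, −3], [6, −1]]
Q^3 = [[50, −11], [22, −5]]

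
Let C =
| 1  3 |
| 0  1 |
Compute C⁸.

[[1, 24], [0, 1]]

C = I + N where N = [[0, 3], [0, 0]] is strictly upper-triangular, so N² = 0.
(I + N)⁸ = I + 8·N = [[1, 24], [0, 1]].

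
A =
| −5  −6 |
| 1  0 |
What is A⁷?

[[−6305, −12354], [2059, 3990]]

tr A = −5 and det A = 6, so the characteristic polynomial is λ² − (−5)λ + (6) with roots −3 and −2.
Eigenvectors give P = [[−3, −2], [1, 1]] with P⁻¹ = [[−1, −2], [1, 3]], and A = P·diag(−3, −2)·P⁻¹.
Then A⁷ = P·diag(−2187, −128)·P⁻¹ = [[6561, 256], [−2187, −128]] · [[−1, −2], [1, 3]] = [[−6305, −12354], [2059, 3990]].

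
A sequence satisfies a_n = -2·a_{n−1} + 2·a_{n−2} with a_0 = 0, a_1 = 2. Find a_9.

With companion matrix B = [[-2, 2], [1, 0]], [a_n, a_{n−1}]ᵀ = B·[a_{n−1}, a_{n−2}]ᵀ, so [a_9, a_8]ᵀ = B⁸·[a_1, a_0]ᵀ.
B⁸ = [[2448, -1792], [-896, 656]], giving [a_9, a_8]ᵀ = [[4896], [-1792]].

4896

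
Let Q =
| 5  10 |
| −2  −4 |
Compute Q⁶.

[[5, 10], [−2, −4]]

Q² = Q (a projection; rank 1, trace 1), so Q⁶ = Q.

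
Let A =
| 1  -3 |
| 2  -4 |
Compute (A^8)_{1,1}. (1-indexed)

-509

tr A = -3 and det A = 2, so the characteristic polynomial is λ² − (-3)λ + (2) with roots -1 and -2.
Eigenvectors give P = [[3, 1], [2, 1]] with P⁻¹ = [[1, -1], [-2, 3]], and A = P·diag(-1, -2)·P⁻¹.
Then A^8 = P·diag(1, 256)·P⁻¹ = [[3, 256], [2, 256]] · [[1, -1], [-2, 3]] = [[-509, 765], [-510, 766]].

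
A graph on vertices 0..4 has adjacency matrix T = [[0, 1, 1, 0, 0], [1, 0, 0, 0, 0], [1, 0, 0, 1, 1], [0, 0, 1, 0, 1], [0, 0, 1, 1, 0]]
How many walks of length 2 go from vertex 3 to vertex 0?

The number of length-2 walks from vertex 3 to vertex 0 is entry (3,0) of T², where T is the adjacency matrix.
T² = [[2, 0, 0, 1, 1], [0, 1, 1, 0, 0], [0, 1, 3, 1, 1], [1, 0, 1, 2, 1], [1, 0, 1, 1, 2]]

1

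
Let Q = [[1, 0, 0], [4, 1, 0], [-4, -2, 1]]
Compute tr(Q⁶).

3

Q = I + N where N = [[0, 0, 0], [4, 0, 0], [-4, -2, 0]] is strictly lower-triangular, so N³ = 0.
(I + N)⁶ = I + 6·N + 15·N² = [[1, 0, 0], [24, 1, 0], [-144, -12, 1]].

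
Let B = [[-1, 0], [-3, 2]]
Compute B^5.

[[-1, 0], [-33, 32]]

tr B = 1 and det B = -2, so the characteristic polynomial is λ² − (1)λ + (-2) with roots -1 and 2.
Eigenvectors give P = [[1, 0], [1, -1]] with P⁻¹ = [[1, 0], [1, -1]], and B = P·diag(-1, 2)·P⁻¹.
Then B^5 = P·diag(-1, 32)·P⁻¹ = [[-1, 0], [-1, -32]] · [[1, 0], [1, -1]] = [[-1, 0], [-33, 32]].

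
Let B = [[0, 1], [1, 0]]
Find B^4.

B² = I (check: tr B = 0 and det B = −1), so B^4 = I since 4 is even.

[[1, 0], [0, 1]]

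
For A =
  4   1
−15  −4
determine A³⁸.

A² = I (check: tr A = 0 and det A = −1), so A³⁸ = I since 38 is even.

[[1, 0], [0, 1]]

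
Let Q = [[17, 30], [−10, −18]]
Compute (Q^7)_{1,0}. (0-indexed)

−4630

tr Q = −1 and det Q = −6, so the characteristic polynomial is λ² − (−1)λ + (−6) with roots −3 and 2.
Eigenvectors give P = [[−3, −2], [2, 1]] with P⁻¹ = [[1, 2], [−2, −3]], and Q = P·diag(−3, 2)·P⁻¹.
Then Q^7 = P·diag(−2187, 128)·P⁻¹ = [[6561, −256], [−4374, 128]] · [[1, 2], [−2, −3]] = [[7073, 13890], [−4630, −9132]].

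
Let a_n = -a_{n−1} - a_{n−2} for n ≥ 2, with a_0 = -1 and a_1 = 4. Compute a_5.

With companion matrix Q = [[-1, -1], [1, 0]], [a_n, a_{n−1}]ᵀ = Q·[a_{n−1}, a_{n−2}]ᵀ, so [a_5, a_4]ᵀ = Q^4·[a_1, a_0]ᵀ.
Q^4 = [[-1, -1], [1, 0]], giving [a_5, a_4]ᵀ = [[-3], [4]].

-3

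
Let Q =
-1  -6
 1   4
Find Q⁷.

[[-253, -762], [127, 382]]

tr Q = 3 and det Q = 2, so the characteristic polynomial is λ² − (3)λ + (2) with roots 2 and 1.
Eigenvectors give P = [[2, -3], [-1, 1]] with P⁻¹ = [[-1, -3], [-1, -2]], and Q = P·diag(2, 1)·P⁻¹.
Then Q⁷ = P·diag(128, 1)·P⁻¹ = [[256, -3], [-128, 1]] · [[-1, -3], [-1, -2]] = [[-253, -762], [127, 382]].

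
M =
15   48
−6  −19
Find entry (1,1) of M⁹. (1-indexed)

157455

tr M = −4 and det M = 3, so the characteristic polynomial is λ² − (−4)λ + (3) with roots −3 and −1.
Eigenvectors give P = [[8, −3], [−3, 1]] with P⁻¹ = [[−1, −3], [−3, −8]], and M = P·diag(−3, −1)·P⁻¹.
Then M⁹ = P·diag(−19683, −1)·P⁻¹ = [[−157464, 3], [59049, −1]] · [[−1, −3], [−3, −8]] = [[157455, 472368], [−59046, −177139]].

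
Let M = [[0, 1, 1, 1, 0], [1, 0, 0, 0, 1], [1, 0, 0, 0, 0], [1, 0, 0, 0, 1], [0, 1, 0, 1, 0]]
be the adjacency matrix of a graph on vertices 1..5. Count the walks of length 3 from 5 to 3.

2

The number of length-3 walks from vertex 5 to vertex 3 is entry (5,3) of M³, where M is the adjacency matrix.
M² = [[3, 0, 0, 0, 2], [0, 2, 1, 2, 0], [0, 1, 1, 1, 0], [0, 2, 1, 2, 0], [2, 0, 0, 0, 2]]
M³ = [[0, 5, 3, 5, 0], [5, 0, 0, 0, 4], [3, 0, 0, 0, 2], [5, 0, 0, 0, 4], [0, 4, 2, 4, 0]]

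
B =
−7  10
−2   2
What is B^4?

[[341, −650], [130, −244]]

tr B = −5 and det B = 6, so the characteristic polynomial is λ² − (−5)λ + (6) with roots −2 and −3.
Eigenvectors give P = [[2, 5], [1, 2]] with P⁻¹ = [[−2, 5], [1, −2]], and B = P·diag(−2, −3)·P⁻¹.
Then B^4 = P·diag(16, 81)·P⁻¹ = [[32, 405], [16, 162]] · [[−2, 5], [1, −2]] = [[341, −650], [130, −244]].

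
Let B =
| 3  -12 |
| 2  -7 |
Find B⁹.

[[39363, -118092], [19682, -59047]]

tr B = -4 and det B = 3, so the characteristic polynomial is λ² − (-4)λ + (3) with roots -1 and -3.
Eigenvectors give P = [[3, 2], [1, 1]] with P⁻¹ = [[1, -2], [-1, 3]], and B = P·diag(-1, -3)·P⁻¹.
Then B⁹ = P·diag(-1, -19683)·P⁻¹ = [[-3, -39366], [-1, -19683]] · [[1, -2], [-1, 3]] = [[39363, -118092], [19682, -59047]].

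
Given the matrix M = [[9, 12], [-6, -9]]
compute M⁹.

tr M = 0 and det M = -9, so the characteristic polynomial is λ² − (0)λ + (-9) with roots -3 and 3.
Eigenvectors give P = [[-1, -2], [1, 1]] with P⁻¹ = [[1, 2], [-1, -1]], and M = P·diag(-3, 3)·P⁻¹.
Then M⁹ = P·diag(-19683, 19683)·P⁻¹ = [[19683, -39366], [-19683, 19683]] · [[1, 2], [-1, -1]] = [[59049, 78732], [-39366, -59049]].

[[59049, 78732], [-39366, -59049]]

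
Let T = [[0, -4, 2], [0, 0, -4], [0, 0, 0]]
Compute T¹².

[[0, 0, 0], [0, 0, 0], [0, 0, 0]]

T is strictly triangular, hence nilpotent: T³ = 0, so T¹² = 0.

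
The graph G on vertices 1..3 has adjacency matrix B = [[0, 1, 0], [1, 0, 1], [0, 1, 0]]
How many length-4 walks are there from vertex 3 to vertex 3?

The number of length-4 walks from vertex 3 to vertex 3 is entry (3,3) of B⁴, where B is the adjacency matrix.
B² = [[1, 0, 1], [0, 2, 0], [1, 0, 1]]
B³ = [[0, 2, 0], [2, 0, 2], [0, 2, 0]]
B⁴ = [[2, 0, 2], [0, 4, 0], [2, 0, 2]]

2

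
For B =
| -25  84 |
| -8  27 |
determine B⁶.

tr B = 2 and det B = -3, so the characteristic polynomial is λ² − (2)λ + (-3) with roots -1 and 3.
Eigenvectors give P = [[7, -3], [2, -1]] with P⁻¹ = [[1, -3], [2, -7]], and B = P·diag(-1, 3)·P⁻¹.
Then B⁶ = P·diag(1, 729)·P⁻¹ = [[7, -2187], [2, -729]] · [[1, -3], [2, -7]] = [[-4367, 15288], [-1456, 5097]].

[[-4367, 15288], [-1456, 5097]]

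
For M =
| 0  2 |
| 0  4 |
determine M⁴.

M² = [[0, 8], [0, 16]]
M³ = [[0, 32], [0, 64]]
M⁴ = [[0, 128], [0, 256]]

[[0, 128], [0, 256]]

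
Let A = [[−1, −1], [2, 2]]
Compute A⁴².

[[−1, −1], [2, 2]]

A² = A (a projection; rank 1, trace 1), so A⁴² = A.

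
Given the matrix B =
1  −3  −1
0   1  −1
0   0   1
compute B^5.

B = I + N where N = [[0, −3, −1], [0, 0, −1], [0, 0, 0]] is strictly upper-triangular, so N^3 = 0.
(I + N)^5 = I + 5·N + 10·N^2 = [[1, −15, 25], [0, 1, −5], [0, 0, 1]].

[[1, −15, 25], [0, 1, −5], [0, 0, 1]]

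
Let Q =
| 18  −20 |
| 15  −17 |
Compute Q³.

tr Q = 1 and det Q = −6, so the characteristic polynomial is λ² − (1)λ + (−6) with roots 3 and −2.
Eigenvectors give P = [[4, 1], [3, 1]] with P⁻¹ = [[1, −1], [−3, 4]], and Q = P·diag(3, −2)·P⁻¹.
Then Q³ = P·diag(27, −8)·P⁻¹ = [[108, −8], [81, −8]] · [[1, −1], [−3, 4]] = [[132, −140], [105, −113]].

[[132, −140], [105, −113]]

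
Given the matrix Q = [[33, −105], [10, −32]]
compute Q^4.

tr Q = 1 and det Q = −6, so the characteristic polynomial is λ² − (1)λ + (−6) with roots −2 and 3.
Eigenvectors give P = [[3, 7], [1, 2]] with P⁻¹ = [[−2, 7], [1, −3]], and Q = P·diag(−2, 3)·P⁻¹.
Then Q^4 = P·diag(16, 81)·P⁻¹ = [[48, 567], [16, 162]] · [[−2, 7], [1, −3]] = [[471, −1365], [130, −374]].

[[471, −1365], [130, −374]]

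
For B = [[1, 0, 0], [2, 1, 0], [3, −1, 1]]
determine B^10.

B = I + N where N = [[0, 0, 0], [2, 0, 0], [3, −1, 0]] is strictly lower-triangular, so N^3 = 0.
(I + N)^10 = I + 10·N + 45·N^2 = [[1, 0, 0], [20, 1, 0], [−60, −10, 1]].

[[1, 0, 0], [20, 1, 0], [−60, −10, 1]]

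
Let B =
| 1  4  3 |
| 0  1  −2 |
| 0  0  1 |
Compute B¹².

B = I + N where N = [[0, 4, 3], [0, 0, −2], [0, 0, 0]] is strictly upper-triangular, so N³ = 0.
(I + N)¹² = I + 12·N + 66·N² = [[1, 48, −492], [0, 1, −24], [0, 0, 1]].

[[1, 48, −492], [0, 1, −24], [0, 0, 1]]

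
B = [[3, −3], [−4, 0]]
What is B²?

[[21, −9], [−12, 12]]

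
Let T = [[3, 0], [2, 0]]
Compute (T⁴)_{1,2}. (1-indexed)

0

T² = [[9, 0], [6, 0]]
T³ = [[27, 0], [18, 0]]
T⁴ = [[81, 0], [54, 0]]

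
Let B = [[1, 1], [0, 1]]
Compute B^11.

[[1, 11], [0, 1]]

B = I + N where N = [[0, 1], [0, 0]] is strictly upper-triangular, so N^2 = 0.
(I + N)^11 = I + 11·N = [[1, 11], [0, 1]].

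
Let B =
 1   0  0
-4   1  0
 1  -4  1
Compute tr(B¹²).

B = I + N where N = [[0, 0, 0], [-4, 0, 0], [1, -4, 0]] is strictly lower-triangular, so N³ = 0.
(I + N)¹² = I + 12·N + 66·N² = [[1, 0, 0], [-48, 1, 0], [1068, -48, 1]].

3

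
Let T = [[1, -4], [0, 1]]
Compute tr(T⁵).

2

T = I + N where N = [[0, -4], [0, 0]] is strictly upper-triangular, so N² = 0.
(I + N)⁵ = I + 5·N = [[1, -20], [0, 1]].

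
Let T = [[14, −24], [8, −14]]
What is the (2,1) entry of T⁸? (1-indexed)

tr T = 0 and det T = −4, so the characteristic polynomial is λ² − (0)λ + (−4) with roots 2 and −2.
Eigenvectors give P = [[2, −3], [1, −2]] with P⁻¹ = [[2, −3], [1, −2]], and T = P·diag(2, −2)·P⁻¹.
Then T⁸ = P·diag(256, 256)·P⁻¹ = [[512, −768], [256, −512]] · [[2, −3], [1, −2]] = [[256, 0], [0, 256]].

0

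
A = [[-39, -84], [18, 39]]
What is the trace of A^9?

tr A = 0 and det A = -9, so the characteristic polynomial is λ² − (0)λ + (-9) with roots -3 and 3.
Eigenvectors give P = [[7, -2], [-3, 1]] with P⁻¹ = [[1, 2], [3, 7]], and A = P·diag(-3, 3)·P⁻¹.
Then A^9 = P·diag(-19683, 19683)·P⁻¹ = [[-137781, -39366], [59049, 19683]] · [[1, 2], [3, 7]] = [[-255879, -551124], [118098, 255879]].

0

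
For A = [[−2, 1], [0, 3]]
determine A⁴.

A² = [[4, 1], [0, 9]]
A³ = [[−8, 7], [0, 27]]
A⁴ = [[16, 13], [0, 81]]

[[16, 13], [0, 81]]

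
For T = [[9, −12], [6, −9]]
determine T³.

tr T = 0 and det T = −9, so the characteristic polynomial is λ² − (0)λ + (−9) with roots 3 and −3.
Eigenvectors give P = [[2, −1], [1, −1]] with P⁻¹ = [[1, −1], [1, −2]], and T = P·diag(3, −3)·P⁻¹.
Then T³ = P·diag(27, −27)·P⁻¹ = [[54, 27], [27, 27]] · [[1, −1], [1, −2]] = [[81, −108], [54, −81]].

[[81, −108], [54, −81]]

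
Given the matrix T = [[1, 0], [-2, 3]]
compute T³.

[[1, 0], [-26, 27]]

tr T = 4 and det T = 3, so the characteristic polynomial is λ² − (4)λ + (3) with roots 3 and 1.
Eigenvectors give P = [[0, -1], [-1, -1]] with P⁻¹ = [[1, -1], [-1, 0]], and T = P·diag(3, 1)·P⁻¹.
Then T³ = P·diag(27, 1)·P⁻¹ = [[0, -1], [-27, -1]] · [[1, -1], [-1, 0]] = [[1, 0], [-26, 27]].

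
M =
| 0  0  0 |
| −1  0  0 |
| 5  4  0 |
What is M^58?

M is strictly triangular, hence nilpotent: M^3 = 0, so M^58 = 0.

[[0, 0, 0], [0, 0, 0], [0, 0, 0]]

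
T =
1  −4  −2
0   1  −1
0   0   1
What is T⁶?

T = I + N where N = [[0, −4, −2], [0, 0, −1], [0, 0, 0]] is strictly upper-triangular, so N³ = 0.
(I + N)⁶ = I + 6·N + 15·N² = [[1, −24, 48], [0, 1, −6], [0, 0, 1]].

[[1, −24, 48], [0, 1, −6], [0, 0, 1]]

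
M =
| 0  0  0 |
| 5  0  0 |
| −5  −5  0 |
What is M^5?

M is strictly triangular, hence nilpotent: M^3 = 0, so M^5 = 0.

[[0, 0, 0], [0, 0, 0], [0, 0, 0]]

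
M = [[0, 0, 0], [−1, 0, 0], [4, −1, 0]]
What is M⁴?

[[0, 0, 0], [0, 0, 0], [0, 0, 0]]

M is strictly triangular, hence nilpotent: M³ = 0, so M⁴ = 0.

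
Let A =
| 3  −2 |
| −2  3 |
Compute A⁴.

[[313, −312], [−312, 313]]

A² = [[13, −12], [−12, 13]]
A³ = [[63, −62], [−62, 63]]
A⁴ = [[313, −312], [−312, 313]]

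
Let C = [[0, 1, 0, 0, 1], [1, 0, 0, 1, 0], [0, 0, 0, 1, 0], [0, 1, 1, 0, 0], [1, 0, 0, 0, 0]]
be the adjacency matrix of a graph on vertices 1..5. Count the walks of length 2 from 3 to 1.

0

The number of length-2 walks from vertex 3 to vertex 1 is entry (3,1) of C², where C is the adjacency matrix.
C² = [[2, 0, 0, 1, 0], [0, 2, 1, 0, 1], [0, 1, 1, 0, 0], [1, 0, 0, 2, 0], [0, 1, 0, 0, 1]]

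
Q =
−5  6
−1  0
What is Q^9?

[[−58025, 115026], [−19171, 37830]]

tr Q = −5 and det Q = 6, so the characteristic polynomial is λ² − (−5)λ + (6) with roots −2 and −3.
Eigenvectors give P = [[−2, −3], [−1, −1]] with P⁻¹ = [[1, −3], [−1, 2]], and Q = P·diag(−2, −3)·P⁻¹.
Then Q^9 = P·diag(−512, −19683)·P⁻¹ = [[1024, 59049], [512, 19683]] · [[1, −3], [−1, 2]] = [[−58025, 115026], [−19171, 37830]].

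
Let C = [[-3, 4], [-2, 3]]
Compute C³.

[[-3, 4], [-2, 3]]

C² = I (check: tr C = 0 and det C = -1), so C³ = C since 3 is odd.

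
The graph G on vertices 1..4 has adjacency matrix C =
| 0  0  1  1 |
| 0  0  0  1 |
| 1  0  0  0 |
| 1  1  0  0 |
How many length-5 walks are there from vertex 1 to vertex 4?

8

The number of length-5 walks from vertex 1 to vertex 4 is entry (1,4) of C⁵, where C is the adjacency matrix.
C² = [[2, 1, 0, 0], [1, 1, 0, 0], [0, 0, 1, 1], [0, 0, 1, 2]]
C³ = [[0, 0, 2, 3], [0, 0, 1, 2], [2, 1, 0, 0], [3, 2, 0, 0]]
C⁴ = [[5, 3, 0, 0], [3, 2, 0, 0], [0, 0, 2, 3], [0, 0, 3, 5]]
C⁵ = [[0, 0, 5, 8], [0, 0, 3, 5], [5, 3, 0, 0], [8, 5, 0, 0]]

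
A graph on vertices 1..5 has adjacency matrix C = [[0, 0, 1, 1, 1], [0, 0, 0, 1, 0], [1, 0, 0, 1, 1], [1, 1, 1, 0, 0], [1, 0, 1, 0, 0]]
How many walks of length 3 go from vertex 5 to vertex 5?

2

The number of length-3 walks from vertex 5 to vertex 5 is entry (5,5) of C³, where C is the adjacency matrix.
C² = [[3, 1, 2, 1, 1], [1, 1, 1, 0, 0], [2, 1, 3, 1, 1], [1, 0, 1, 3, 2], [1, 0, 1, 2, 2]]
C³ = [[4, 1, 5, 6, 5], [1, 0, 1, 3, 2], [5, 1, 4, 6, 5], [6, 3, 6, 2, 2], [5, 2, 5, 2, 2]]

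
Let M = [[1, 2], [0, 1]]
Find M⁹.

M = I + N where N = [[0, 2], [0, 0]] is strictly upper-triangular, so N² = 0.
(I + N)⁹ = I + 9·N = [[1, 18], [0, 1]].

[[1, 18], [0, 1]]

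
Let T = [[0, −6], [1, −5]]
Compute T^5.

[[390, −1266], [211, −665]]

tr T = −5 and det T = 6, so the characteristic polynomial is λ² − (−5)λ + (6) with roots −3 and −2.
Eigenvectors give P = [[2, −3], [1, −1]] with P⁻¹ = [[−1, 3], [−1, 2]], and T = P·diag(−3, −2)·P⁻¹.
Then T^5 = P·diag(−243, −32)·P⁻¹ = [[−486, 96], [−243, 32]] · [[−1, 3], [−1, 2]] = [[390, −1266], [211, −665]].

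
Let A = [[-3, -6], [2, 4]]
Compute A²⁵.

[[-3, -6], [2, 4]]

A² = A (a projection; rank 1, trace 1), so A²⁵ = A.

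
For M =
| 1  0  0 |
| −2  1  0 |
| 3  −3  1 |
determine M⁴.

M = I + N where N = [[0, 0, 0], [−2, 0, 0], [3, −3, 0]] is strictly lower-triangular, so N³ = 0.
(I + N)⁴ = I + 4·N + 6·N² = [[1, 0, 0], [−8, 1, 0], [48, −12, 1]].

[[1, 0, 0], [−8, 1, 0], [48, −12, 1]]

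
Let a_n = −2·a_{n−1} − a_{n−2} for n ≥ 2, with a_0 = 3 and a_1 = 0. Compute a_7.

With companion matrix Q = [[−2, −1], [1, 0]], [a_n, a_{n−1}]ᵀ = Q·[a_{n−1}, a_{n−2}]ᵀ, so [a_7, a_6]ᵀ = Q⁶·[a_1, a_0]ᵀ.
Q⁶ = [[7, 6], [−6, −5]], giving [a_7, a_6]ᵀ = [[18], [−15]].

18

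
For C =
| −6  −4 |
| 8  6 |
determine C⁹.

[[−1536, −1024], [2048, 1536]]

tr C = 0 and det C = −4, so the characteristic polynomial is λ² − (0)λ + (−4) with roots 2 and −2.
Eigenvectors give P = [[1, −1], [−2, 1]] with P⁻¹ = [[−1, −1], [−2, −1]], and C = P·diag(2, −2)·P⁻¹.
Then C⁹ = P·diag(512, −512)·P⁻¹ = [[512, 512], [−1024, −512]] · [[−1, −1], [−2, −1]] = [[−1536, −1024], [2048, 1536]].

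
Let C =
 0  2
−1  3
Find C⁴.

[[−14, 30], [−15, 31]]

tr C = 3 and det C = 2, so the characteristic polynomial is λ² − (3)λ + (2) with roots 2 and 1.
Eigenvectors give P = [[1, −2], [1, −1]] with P⁻¹ = [[−1, 2], [−1, 1]], and C = P·diag(2, 1)·P⁻¹.
Then C⁴ = P·diag(16, 1)·P⁻¹ = [[16, −2], [16, −1]] · [[−1, 2], [−1, 1]] = [[−14, 30], [−15, 31]].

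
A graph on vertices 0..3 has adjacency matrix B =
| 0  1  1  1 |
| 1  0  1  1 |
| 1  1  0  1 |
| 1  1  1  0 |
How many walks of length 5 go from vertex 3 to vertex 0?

The number of length-5 walks from vertex 3 to vertex 0 is entry (3,0) of B⁵, where B is the adjacency matrix.
B² = [[3, 2, 2, 2], [2, 3, 2, 2], [2, 2, 3, 2], [2, 2, 2, 3]]
B³ = [[6, 7, 7, 7], [7, 6, 7, 7], [7, 7, 6, 7], [7, 7, 7, 6]]
B⁴ = [[21, 20, 20, 20], [20, 21, 20, 20], [20, 20, 21, 20], [20, 20, 20, 21]]
B⁵ = [[60, 61, 61, 61], [61, 60, 61, 61], [61, 61, 60, 61], [61, 61, 61, 60]]

61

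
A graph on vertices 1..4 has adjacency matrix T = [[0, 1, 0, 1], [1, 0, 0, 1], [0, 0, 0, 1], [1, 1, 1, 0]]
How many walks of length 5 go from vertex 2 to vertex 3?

6

The number of length-5 walks from vertex 2 to vertex 3 is entry (2,3) of T^5, where T is the adjacency matrix.
T^2 = [[2, 1, 1, 1], [1, 2, 1, 1], [1, 1, 1, 0], [1, 1, 0, 3]]
T^3 = [[2, 3, 1, 4], [3, 2, 1, 4], [1, 1, 0, 3], [4, 4, 3, 2]]
T^4 = [[7, 6, 4, 6], [6, 7, 4, 6], [4, 4, 3, 2], [6, 6, 2, 11]]
T^5 = [[12, 13, 6, 17], [13, 12, 6, 17], [6, 6, 2, 11], [17, 17, 11, 14]]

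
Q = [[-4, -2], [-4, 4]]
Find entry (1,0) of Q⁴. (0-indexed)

0

Q² = [[24, 0], [0, 24]]
Q³ = [[-96, -48], [-96, 96]]
Q⁴ = [[576, 0], [0, 576]]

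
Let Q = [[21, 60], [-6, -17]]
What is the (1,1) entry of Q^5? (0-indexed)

tr Q = 4 and det Q = 3, so the characteristic polynomial is λ² − (4)λ + (3) with roots 3 and 1.
Eigenvectors give P = [[10, -3], [-3, 1]] with P⁻¹ = [[1, 3], [3, 10]], and Q = P·diag(3, 1)·P⁻¹.
Then Q^5 = P·diag(243, 1)·P⁻¹ = [[2430, -3], [-729, 1]] · [[1, 3], [3, 10]] = [[2421, 7260], [-726, -2177]].

-2177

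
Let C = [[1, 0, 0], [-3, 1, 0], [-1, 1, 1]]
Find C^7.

C = I + N where N = [[0, 0, 0], [-3, 0, 0], [-1, 1, 0]] is strictly lower-triangular, so N^3 = 0.
(I + N)^7 = I + 7·N + 21·N^2 = [[1, 0, 0], [-21, 1, 0], [-70, 7, 1]].

[[1, 0, 0], [-21, 1, 0], [-70, 7, 1]]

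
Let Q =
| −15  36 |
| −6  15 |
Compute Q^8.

tr Q = 0 and det Q = −9, so the characteristic polynomial is λ² − (0)λ + (−9) with roots −3 and 3.
Eigenvectors give P = [[−3, −2], [−1, −1]] with P⁻¹ = [[−1, 2], [1, −3]], and Q = P·diag(−3, 3)·P⁻¹.
Then Q^8 = P·diag(6561, 6561)·P⁻¹ = [[−19683, −13122], [−6561, −6561]] · [[−1, 2], [1, −3]] = [[6561, 0], [0, 6561]].

[[6561, 0], [0, 6561]]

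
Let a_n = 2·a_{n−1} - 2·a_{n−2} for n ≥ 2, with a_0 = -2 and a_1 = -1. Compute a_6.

With companion matrix C = [[2, -2], [1, 0]], [a_n, a_{n−1}]ᵀ = C·[a_{n−1}, a_{n−2}]ᵀ, so [a_6, a_5]ᵀ = C⁵·[a_1, a_0]ᵀ.
C⁵ = [[-8, 8], [-4, 0]], giving [a_6, a_5]ᵀ = [[-8], [4]].

-8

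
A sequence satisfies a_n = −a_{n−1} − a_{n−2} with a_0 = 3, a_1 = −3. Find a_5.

With companion matrix Q = [[−1, −1], [1, 0]], [a_n, a_{n−1}]ᵀ = Q·[a_{n−1}, a_{n−2}]ᵀ, so [a_5, a_4]ᵀ = Q⁴·[a_1, a_0]ᵀ.
Q⁴ = [[−1, −1], [1, 0]], giving [a_5, a_4]ᵀ = [[0], [−3]].

0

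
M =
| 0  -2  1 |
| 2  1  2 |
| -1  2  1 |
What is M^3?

[[3, 4, -8], [-4, 13, 8], [8, 8, 19]]

M^2 = [[-5, 0, -3], [0, 1, 6], [3, 6, 4]]
M^3 = [[3, 4, -8], [-4, 13, 8], [8, 8, 19]]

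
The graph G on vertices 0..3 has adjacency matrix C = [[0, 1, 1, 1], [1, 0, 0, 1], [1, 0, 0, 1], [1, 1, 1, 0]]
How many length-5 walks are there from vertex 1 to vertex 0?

The number of length-5 walks from vertex 1 to vertex 0 is entry (1,0) of C⁵, where C is the adjacency matrix.
C² = [[3, 1, 1, 2], [1, 2, 2, 1], [1, 2, 2, 1], [2, 1, 1, 3]]
C³ = [[4, 5, 5, 5], [5, 2, 2, 5], [5, 2, 2, 5], [5, 5, 5, 4]]
C⁴ = [[15, 9, 9, 14], [9, 10, 10, 9], [9, 10, 10, 9], [14, 9, 9, 15]]
C⁵ = [[32, 29, 29, 33], [29, 18, 18, 29], [29, 18, 18, 29], [33, 29, 29, 32]]

29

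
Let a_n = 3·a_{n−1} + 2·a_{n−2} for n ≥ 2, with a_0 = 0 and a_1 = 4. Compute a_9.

89452

With companion matrix B = [[3, 2], [1, 0]], [a_n, a_{n−1}]ᵀ = B·[a_{n−1}, a_{n−2}]ᵀ, so [a_9, a_8]ᵀ = B⁸·[a_1, a_0]ᵀ.
B⁸ = [[22363, 12558], [6279, 3526]], giving [a_9, a_8]ᵀ = [[89452], [25116]].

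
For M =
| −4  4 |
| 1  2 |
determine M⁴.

M² = [[20, −8], [−2, 8]]
M³ = [[−88, 64], [16, 8]]
M⁴ = [[416, −224], [−56, 80]]

[[416, −224], [−56, 80]]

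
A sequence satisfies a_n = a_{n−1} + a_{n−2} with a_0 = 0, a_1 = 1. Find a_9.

34

With companion matrix C = [[1, 1], [1, 0]], [a_n, a_{n−1}]ᵀ = C·[a_{n−1}, a_{n−2}]ᵀ, so [a_9, a_8]ᵀ = C⁸·[a_1, a_0]ᵀ.
C⁸ = [[34, 21], [21, 13]], giving [a_9, a_8]ᵀ = [[34], [21]].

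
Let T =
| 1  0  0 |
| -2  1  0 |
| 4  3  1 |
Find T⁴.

T = I + N where N = [[0, 0, 0], [-2, 0, 0], [4, 3, 0]] is strictly lower-triangular, so N³ = 0.
(I + N)⁴ = I + 4·N + 6·N² = [[1, 0, 0], [-8, 1, 0], [-20, 12, 1]].

[[1, 0, 0], [-8, 1, 0], [-20, 12, 1]]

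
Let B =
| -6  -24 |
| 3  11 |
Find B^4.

[[-504, -1560], [195, 601]]

tr B = 5 and det B = 6, so the characteristic polynomial is λ² − (5)λ + (6) with roots 3 and 2.
Eigenvectors give P = [[8, 3], [-3, -1]] with P⁻¹ = [[-1, -3], [3, 8]], and B = P·diag(3, 2)·P⁻¹.
Then B^4 = P·diag(81, 16)·P⁻¹ = [[648, 48], [-243, -16]] · [[-1, -3], [3, 8]] = [[-504, -1560], [195, 601]].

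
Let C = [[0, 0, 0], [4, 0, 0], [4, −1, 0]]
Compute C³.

[[0, 0, 0], [0, 0, 0], [0, 0, 0]]

C is strictly triangular, hence nilpotent: C³ = 0, so C³ = 0.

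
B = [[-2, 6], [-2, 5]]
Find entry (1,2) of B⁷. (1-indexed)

762

tr B = 3 and det B = 2, so the characteristic polynomial is λ² − (3)λ + (2) with roots 2 and 1.
Eigenvectors give P = [[-3, 2], [-2, 1]] with P⁻¹ = [[1, -2], [2, -3]], and B = P·diag(2, 1)·P⁻¹.
Then B⁷ = P·diag(128, 1)·P⁻¹ = [[-384, 2], [-256, 1]] · [[1, -2], [2, -3]] = [[-380, 762], [-254, 509]].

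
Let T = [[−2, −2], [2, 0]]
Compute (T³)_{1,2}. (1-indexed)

0

T² = [[0, 4], [−4, −4]]
T³ = [[8, 0], [0, 8]]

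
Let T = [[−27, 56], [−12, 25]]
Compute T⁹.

[[−137787, 275576], [−59052, 118105]]

tr T = −2 and det T = −3, so the characteristic polynomial is λ² − (−2)λ + (−3) with roots 1 and −3.
Eigenvectors give P = [[2, −7], [1, −3]] with P⁻¹ = [[−3, 7], [−1, 2]], and T = P·diag(1, −3)·P⁻¹.
Then T⁹ = P·diag(1, −19683)·P⁻¹ = [[2, 137781], [1, 59049]] · [[−3, 7], [−1, 2]] = [[−137787, 275576], [−59052, 118105]].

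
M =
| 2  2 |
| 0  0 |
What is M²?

[[4, 4], [0, 0]]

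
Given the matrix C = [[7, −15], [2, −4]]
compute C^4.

[[91, −225], [30, −74]]

tr C = 3 and det C = 2, so the characteristic polynomial is λ² − (3)λ + (2) with roots 2 and 1.
Eigenvectors give P = [[3, −5], [1, −2]] with P⁻¹ = [[2, −5], [1, −3]], and C = P·diag(2, 1)·P⁻¹.
Then C^4 = P·diag(16, 1)·P⁻¹ = [[48, −5], [16, −2]] · [[2, −5], [1, −3]] = [[91, −225], [30, −74]].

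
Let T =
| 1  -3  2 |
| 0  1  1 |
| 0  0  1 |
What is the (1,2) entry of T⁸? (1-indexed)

T = I + N where N = [[0, -3, 2], [0, 0, 1], [0, 0, 0]] is strictly upper-triangular, so N³ = 0.
(I + N)⁸ = I + 8·N + 28·N² = [[1, -24, -68], [0, 1, 8], [0, 0, 1]].

-24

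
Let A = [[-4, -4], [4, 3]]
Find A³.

A² = [[0, 4], [-4, -7]]
A³ = [[16, 12], [-12, -5]]

[[16, 12], [-12, -5]]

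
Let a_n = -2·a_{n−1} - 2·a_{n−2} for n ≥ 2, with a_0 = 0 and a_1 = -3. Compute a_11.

-96

With companion matrix A = [[-2, -2], [1, 0]], [a_n, a_{n−1}]ᵀ = A·[a_{n−1}, a_{n−2}]ᵀ, so [a_11, a_10]ᵀ = A^10·[a_1, a_0]ᵀ.
A^10 = [[32, 64], [-32, -32]], giving [a_11, a_10]ᵀ = [[-96], [96]].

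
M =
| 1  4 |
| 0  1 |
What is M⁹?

[[1, 36], [0, 1]]

M = I + N where N = [[0, 4], [0, 0]] is strictly upper-triangular, so N² = 0.
(I + N)⁹ = I + 9·N = [[1, 36], [0, 1]].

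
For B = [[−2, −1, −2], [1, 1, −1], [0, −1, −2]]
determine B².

[[3, 3, 9], [−1, 1, −1], [−1, 1, 5]]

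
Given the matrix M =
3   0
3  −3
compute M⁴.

M² = [[9, 0], [0, 9]]
M³ = [[27, 0], [27, −27]]
M⁴ = [[81, 0], [0, 81]]

[[81, 0], [0, 81]]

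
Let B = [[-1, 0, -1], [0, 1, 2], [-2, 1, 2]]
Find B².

[[3, -1, -1], [-4, 3, 6], [-2, 3, 8]]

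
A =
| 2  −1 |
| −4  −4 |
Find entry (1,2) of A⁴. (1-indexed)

A² = [[8, 2], [8, 20]]
A³ = [[8, −16], [−64, −88]]
A⁴ = [[80, 56], [224, 416]]

56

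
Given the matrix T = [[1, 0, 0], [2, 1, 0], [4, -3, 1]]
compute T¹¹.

[[1, 0, 0], [22, 1, 0], [-286, -33, 1]]

T = I + N where N = [[0, 0, 0], [2, 0, 0], [4, -3, 0]] is strictly lower-triangular, so N³ = 0.
(I + N)¹¹ = I + 11·N + 55·N² = [[1, 0, 0], [22, 1, 0], [-286, -33, 1]].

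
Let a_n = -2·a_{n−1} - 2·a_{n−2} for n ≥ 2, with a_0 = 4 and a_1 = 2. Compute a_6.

With companion matrix C = [[-2, -2], [1, 0]], [a_n, a_{n−1}]ᵀ = C·[a_{n−1}, a_{n−2}]ᵀ, so [a_6, a_5]ᵀ = C^5·[a_1, a_0]ᵀ.
C^5 = [[8, 8], [-4, 0]], giving [a_6, a_5]ᵀ = [[48], [-8]].

48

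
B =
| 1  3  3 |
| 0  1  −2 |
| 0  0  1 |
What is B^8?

B = I + N where N = [[0, 3, 3], [0, 0, −2], [0, 0, 0]] is strictly upper-triangular, so N^3 = 0.
(I + N)^8 = I + 8·N + 28·N^2 = [[1, 24, −144], [0, 1, −16], [0, 0, 1]].

[[1, 24, −144], [0, 1, −16], [0, 0, 1]]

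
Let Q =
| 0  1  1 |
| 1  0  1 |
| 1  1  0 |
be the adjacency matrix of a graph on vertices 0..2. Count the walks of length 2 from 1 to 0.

The number of length-2 walks from vertex 1 to vertex 0 is entry (1,0) of Q², where Q is the adjacency matrix.
Q² = [[2, 1, 1], [1, 2, 1], [1, 1, 2]]

1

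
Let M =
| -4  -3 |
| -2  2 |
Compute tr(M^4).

M^2 = [[22, 6], [4, 10]]
M^3 = [[-100, -54], [-36, 8]]
M^4 = [[508, 192], [128, 124]]

632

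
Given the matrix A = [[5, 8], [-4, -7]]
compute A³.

[[29, 56], [-28, -55]]

tr A = -2 and det A = -3, so the characteristic polynomial is λ² − (-2)λ + (-3) with roots -3 and 1.
Eigenvectors give P = [[-1, -2], [1, 1]] with P⁻¹ = [[1, 2], [-1, -1]], and A = P·diag(-3, 1)·P⁻¹.
Then A³ = P·diag(-27, 1)·P⁻¹ = [[27, -2], [-27, 1]] · [[1, 2], [-1, -1]] = [[29, 56], [-28, -55]].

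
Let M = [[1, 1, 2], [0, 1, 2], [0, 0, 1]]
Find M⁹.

[[1, 9, 90], [0, 1, 18], [0, 0, 1]]

M = I + N where N = [[0, 1, 2], [0, 0, 2], [0, 0, 0]] is strictly upper-triangular, so N³ = 0.
(I + N)⁹ = I + 9·N + 36·N² = [[1, 9, 90], [0, 1, 18], [0, 0, 1]].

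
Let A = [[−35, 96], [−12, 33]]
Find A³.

tr A = −2 and det A = −3, so the characteristic polynomial is λ² − (−2)λ + (−3) with roots 1 and −3.
Eigenvectors give P = [[−8, 3], [−3, 1]] with P⁻¹ = [[1, −3], [3, −8]], and A = P·diag(1, −3)·P⁻¹.
Then A³ = P·diag(1, −27)·P⁻¹ = [[−8, −81], [−3, −27]] · [[1, −3], [3, −8]] = [[−251, 672], [−84, 225]].

[[−251, 672], [−84, 225]]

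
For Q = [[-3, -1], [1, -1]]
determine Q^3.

Q^2 = [[8, 4], [-4, 0]]
Q^3 = [[-20, -12], [12, 4]]

[[-20, -12], [12, 4]]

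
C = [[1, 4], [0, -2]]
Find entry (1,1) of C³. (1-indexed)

C² = [[1, -4], [0, 4]]
C³ = [[1, 12], [0, -8]]

1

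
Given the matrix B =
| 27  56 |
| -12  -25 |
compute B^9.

[[137787, 275576], [-59052, -118105]]

tr B = 2 and det B = -3, so the characteristic polynomial is λ² − (2)λ + (-3) with roots 3 and -1.
Eigenvectors give P = [[7, -2], [-3, 1]] with P⁻¹ = [[1, 2], [3, 7]], and B = P·diag(3, -1)·P⁻¹.
Then B^9 = P·diag(19683, -1)·P⁻¹ = [[137781, 2], [-59049, -1]] · [[1, 2], [3, 7]] = [[137787, 275576], [-59052, -118105]].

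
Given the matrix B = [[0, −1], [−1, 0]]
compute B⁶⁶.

[[1, 0], [0, 1]]

B² = I (check: tr B = 0 and det B = −1), so B⁶⁶ = I since 66 is even.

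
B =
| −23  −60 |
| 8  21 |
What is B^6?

[[4369, 10920], [−1456, −3639]]

tr B = −2 and det B = −3, so the characteristic polynomial is λ² − (−2)λ + (−3) with roots 1 and −3.
Eigenvectors give P = [[5, −3], [−2, 1]] with P⁻¹ = [[−1, −3], [−2, −5]], and B = P·diag(1, −3)·P⁻¹.
Then B^6 = P·diag(1, 729)·P⁻¹ = [[5, −2187], [−2, 729]] · [[−1, −3], [−2, −5]] = [[4369, 10920], [−1456, −3639]].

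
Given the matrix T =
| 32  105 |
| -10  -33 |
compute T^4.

[[-374, -1365], [130, 471]]

tr T = -1 and det T = -6, so the characteristic polynomial is λ² − (-1)λ + (-6) with roots 2 and -3.
Eigenvectors give P = [[7, -3], [-2, 1]] with P⁻¹ = [[1, 3], [2, 7]], and T = P·diag(2, -3)·P⁻¹.
Then T^4 = P·diag(16, 81)·P⁻¹ = [[112, -243], [-32, 81]] · [[1, 3], [2, 7]] = [[-374, -1365], [130, 471]].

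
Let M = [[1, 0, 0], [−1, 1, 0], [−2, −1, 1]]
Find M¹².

[[1, 0, 0], [−12, 1, 0], [42, −12, 1]]

M = I + N where N = [[0, 0, 0], [−1, 0, 0], [−2, −1, 0]] is strictly lower-triangular, so N³ = 0.
(I + N)¹² = I + 12·N + 66·N² = [[1, 0, 0], [−12, 1, 0], [42, −12, 1]].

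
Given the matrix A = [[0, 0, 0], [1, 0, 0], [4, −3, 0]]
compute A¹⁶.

A is strictly triangular, hence nilpotent: A³ = 0, so A¹⁶ = 0.

[[0, 0, 0], [0, 0, 0], [0, 0, 0]]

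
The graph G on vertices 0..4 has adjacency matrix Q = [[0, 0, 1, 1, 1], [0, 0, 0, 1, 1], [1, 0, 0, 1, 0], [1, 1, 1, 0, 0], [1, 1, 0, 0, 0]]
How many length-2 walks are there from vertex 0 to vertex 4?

The number of length-2 walks from vertex 0 to vertex 4 is entry (0,4) of Q², where Q is the adjacency matrix.
Q² = [[3, 2, 1, 1, 0], [2, 2, 1, 0, 0], [1, 1, 2, 1, 1], [1, 0, 1, 3, 2], [0, 0, 1, 2, 2]]

0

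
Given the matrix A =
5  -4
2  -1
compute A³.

[[53, -52], [26, -25]]

tr A = 4 and det A = 3, so the characteristic polynomial is λ² − (4)λ + (3) with roots 3 and 1.
Eigenvectors give P = [[-2, -1], [-1, -1]] with P⁻¹ = [[-1, 1], [1, -2]], and A = P·diag(3, 1)·P⁻¹.
Then A³ = P·diag(27, 1)·P⁻¹ = [[-54, -1], [-27, -1]] · [[-1, 1], [1, -2]] = [[53, -52], [26, -25]].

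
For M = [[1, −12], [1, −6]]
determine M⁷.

[[6049, −24708], [2059, −8364]]

tr M = −5 and det M = 6, so the characteristic polynomial is λ² − (−5)λ + (6) with roots −2 and −3.
Eigenvectors give P = [[4, 3], [1, 1]] with P⁻¹ = [[1, −3], [−1, 4]], and M = P·diag(−2, −3)·P⁻¹.
Then M⁷ = P·diag(−128, −2187)·P⁻¹ = [[−512, −6561], [−128, −2187]] · [[1, −3], [−1, 4]] = [[6049, −24708], [2059, −8364]].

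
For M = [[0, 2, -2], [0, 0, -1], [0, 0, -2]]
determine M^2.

[[0, 0, 2], [0, 0, 2], [0, 0, 4]]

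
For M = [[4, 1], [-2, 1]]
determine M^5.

tr M = 5 and det M = 6, so the characteristic polynomial is λ² − (5)λ + (6) with roots 3 and 2.
Eigenvectors give P = [[-1, -1], [1, 2]] with P⁻¹ = [[-2, -1], [1, 1]], and M = P·diag(3, 2)·P⁻¹.
Then M^5 = P·diag(243, 32)·P⁻¹ = [[-243, -32], [243, 64]] · [[-2, -1], [1, 1]] = [[454, 211], [-422, -179]].

[[454, 211], [-422, -179]]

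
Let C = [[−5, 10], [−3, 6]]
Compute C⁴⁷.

C² = C (a projection; rank 1, trace 1), so C⁴⁷ = C.

[[−5, 10], [−3, 6]]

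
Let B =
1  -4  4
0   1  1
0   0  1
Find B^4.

[[1, -16, -8], [0, 1, 4], [0, 0, 1]]

B = I + N where N = [[0, -4, 4], [0, 0, 1], [0, 0, 0]] is strictly upper-triangular, so N^3 = 0.
(I + N)^4 = I + 4·N + 6·N^2 = [[1, -16, -8], [0, 1, 4], [0, 0, 1]].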